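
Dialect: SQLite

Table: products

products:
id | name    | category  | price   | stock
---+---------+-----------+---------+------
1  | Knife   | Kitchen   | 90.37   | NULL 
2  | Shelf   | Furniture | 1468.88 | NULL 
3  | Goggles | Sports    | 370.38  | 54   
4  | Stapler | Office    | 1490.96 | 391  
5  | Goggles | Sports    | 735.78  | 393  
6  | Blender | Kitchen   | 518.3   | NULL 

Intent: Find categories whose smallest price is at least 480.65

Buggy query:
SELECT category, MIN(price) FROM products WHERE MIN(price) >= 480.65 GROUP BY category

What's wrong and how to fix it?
Bug: Aggregates like MIN are computed per group after WHERE runs

Fix: Replace WHERE with HAVING after the GROUP BY

Corrected query:
SELECT category, MIN(price) FROM products GROUP BY category HAVING MIN(price) >= 480.65

Result:
category  | MIN(price)
----------+-----------
Furniture | 1468.88   
Office    | 1490.96   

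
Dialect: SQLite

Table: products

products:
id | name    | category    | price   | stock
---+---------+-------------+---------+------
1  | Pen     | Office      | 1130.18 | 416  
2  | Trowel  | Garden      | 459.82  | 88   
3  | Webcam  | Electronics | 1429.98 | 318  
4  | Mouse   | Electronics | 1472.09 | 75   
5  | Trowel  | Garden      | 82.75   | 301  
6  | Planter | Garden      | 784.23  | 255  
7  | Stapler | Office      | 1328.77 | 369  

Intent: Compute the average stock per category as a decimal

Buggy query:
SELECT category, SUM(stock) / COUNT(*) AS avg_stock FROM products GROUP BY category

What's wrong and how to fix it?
Bug: SUM(stock) and COUNT(*) are both integers; the division truncates the fractional part

Fix: Cast one side to REAL so the division keeps the fractional part

Corrected query:
SELECT category, SUM(stock) * 1.0 / COUNT(*) AS avg_stock FROM products GROUP BY category

Result:
category    | avg_stock 
------------+-----------
Electronics | 196.5     
Garden      | 214.666667
Office      | 392.5     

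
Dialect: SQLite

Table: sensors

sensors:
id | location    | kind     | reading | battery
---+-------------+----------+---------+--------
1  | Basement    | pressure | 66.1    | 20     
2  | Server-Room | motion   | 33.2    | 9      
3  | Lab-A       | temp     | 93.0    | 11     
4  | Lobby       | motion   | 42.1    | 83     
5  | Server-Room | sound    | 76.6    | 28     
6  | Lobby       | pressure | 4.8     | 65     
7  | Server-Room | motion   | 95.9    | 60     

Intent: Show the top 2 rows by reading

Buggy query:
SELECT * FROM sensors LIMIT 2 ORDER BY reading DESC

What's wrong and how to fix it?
Bug: ORDER BY cannot follow LIMIT; LIMIT is the final clause

Fix: Swap the clauses: ORDER BY first, then LIMIT

Corrected query:
SELECT * FROM sensors ORDER BY reading DESC LIMIT 2

Result:
id | location    | kind   | reading | battery
---+-------------+--------+---------+--------
7  | Server-Room | motion | 95.9    | 60     
3  | Lab-A       | temp   | 93      | 11     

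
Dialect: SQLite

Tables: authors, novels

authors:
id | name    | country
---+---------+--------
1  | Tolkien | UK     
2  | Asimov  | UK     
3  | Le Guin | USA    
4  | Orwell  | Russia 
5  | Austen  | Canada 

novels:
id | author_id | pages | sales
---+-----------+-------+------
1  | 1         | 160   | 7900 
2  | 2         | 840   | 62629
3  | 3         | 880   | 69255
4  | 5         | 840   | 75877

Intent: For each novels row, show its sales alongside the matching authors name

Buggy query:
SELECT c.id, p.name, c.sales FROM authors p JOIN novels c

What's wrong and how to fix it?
Bug: JOIN with no ON clause produces a cartesian product; every novels row pairs with every authors row

Fix: Specify the join condition linking the foreign key to the parent id

Corrected query:
SELECT c.id, p.name, c.sales FROM authors p JOIN novels c ON c.author_id = p.id

Result:
id | name    | sales
---+---------+------
1  | Tolkien | 7900 
2  | Asimov  | 62629
3  | Le Guin | 69255
4  | Austen  | 75877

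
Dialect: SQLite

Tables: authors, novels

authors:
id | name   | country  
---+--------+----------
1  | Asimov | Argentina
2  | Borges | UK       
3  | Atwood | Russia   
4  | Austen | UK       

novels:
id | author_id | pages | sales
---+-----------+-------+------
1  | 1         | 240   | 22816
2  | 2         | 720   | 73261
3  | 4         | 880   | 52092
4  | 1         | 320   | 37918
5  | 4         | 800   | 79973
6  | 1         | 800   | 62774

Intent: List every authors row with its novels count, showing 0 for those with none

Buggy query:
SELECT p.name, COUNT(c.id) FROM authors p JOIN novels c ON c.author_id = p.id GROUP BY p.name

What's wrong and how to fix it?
Bug: INNER JOIN drops authors rows that have no matching novels rows

Fix: Use LEFT JOIN so parents without children still appear (COUNT(c.id) gives 0)

Corrected query:
SELECT p.name, COUNT(c.id) FROM authors p LEFT JOIN novels c ON c.author_id = p.id GROUP BY p.name

Result:
name   | COUNT(c.id)
-------+------------
Asimov | 3          
Atwood | 0          
Austen | 2          
Borges | 1          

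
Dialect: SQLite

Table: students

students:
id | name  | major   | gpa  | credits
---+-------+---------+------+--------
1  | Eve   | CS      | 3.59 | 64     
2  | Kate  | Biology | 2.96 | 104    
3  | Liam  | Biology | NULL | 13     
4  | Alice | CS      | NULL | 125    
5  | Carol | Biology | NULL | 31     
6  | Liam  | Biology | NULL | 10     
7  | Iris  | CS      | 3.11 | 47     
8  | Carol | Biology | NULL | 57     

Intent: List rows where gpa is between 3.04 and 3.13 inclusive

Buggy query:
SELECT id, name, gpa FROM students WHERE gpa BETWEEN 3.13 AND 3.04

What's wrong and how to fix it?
Bug: BETWEEN expects the lower bound first; with 3.13 AND 3.04 the range is empty

Fix: Swap the bounds so the smaller value comes first

Corrected query:
SELECT id, name, gpa FROM students WHERE gpa BETWEEN 3.04 AND 3.13

Result:
id | name | gpa 
---+------+-----
7  | Iris | 3.11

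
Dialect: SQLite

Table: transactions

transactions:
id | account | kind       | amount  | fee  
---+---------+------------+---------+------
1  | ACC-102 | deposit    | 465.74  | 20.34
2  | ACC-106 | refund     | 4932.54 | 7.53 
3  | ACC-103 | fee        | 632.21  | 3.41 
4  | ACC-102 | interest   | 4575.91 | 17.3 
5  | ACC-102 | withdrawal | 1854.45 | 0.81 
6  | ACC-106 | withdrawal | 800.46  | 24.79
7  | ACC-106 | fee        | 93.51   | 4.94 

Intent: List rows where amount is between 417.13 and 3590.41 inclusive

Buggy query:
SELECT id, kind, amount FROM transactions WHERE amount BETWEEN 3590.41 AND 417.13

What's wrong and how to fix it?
Bug: BETWEEN expects the lower bound first; with 3590.41 AND 417.13 the range is empty

Fix: Swap the bounds so the smaller value comes first

Corrected query:
SELECT id, kind, amount FROM transactions WHERE amount BETWEEN 417.13 AND 3590.41

Result:
id | kind       | amount 
---+------------+--------
1  | deposit    | 465.74 
3  | fee        | 632.21 
5  | withdrawal | 1854.45
6  | withdrawal | 800.46 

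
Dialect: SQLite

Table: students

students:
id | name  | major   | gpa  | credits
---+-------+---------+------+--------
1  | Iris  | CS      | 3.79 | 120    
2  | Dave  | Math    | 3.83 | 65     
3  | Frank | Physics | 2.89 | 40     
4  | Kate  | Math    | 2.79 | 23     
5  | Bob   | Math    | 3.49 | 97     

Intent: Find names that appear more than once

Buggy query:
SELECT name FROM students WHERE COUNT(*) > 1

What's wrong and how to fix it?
Bug: WHERE can't reference COUNT(*); aggregates are computed after WHERE

Fix: Group first, then use HAVING for the count condition

Corrected query:
SELECT name FROM students GROUP BY name HAVING COUNT(*) > 1

Result:
(no rows)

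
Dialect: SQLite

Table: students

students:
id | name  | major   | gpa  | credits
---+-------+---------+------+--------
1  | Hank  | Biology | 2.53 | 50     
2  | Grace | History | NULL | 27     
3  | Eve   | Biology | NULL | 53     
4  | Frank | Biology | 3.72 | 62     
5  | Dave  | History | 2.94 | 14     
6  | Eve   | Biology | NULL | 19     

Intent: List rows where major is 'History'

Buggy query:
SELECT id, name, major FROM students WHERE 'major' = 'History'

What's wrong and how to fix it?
Bug: Single quotes denote string literals in SQL; the column name is being compared as a constant string

Fix: Remove the quotes around the column name (or use double quotes for an identifier)

Corrected query:
SELECT id, name, major FROM students WHERE major = 'History'

Result:
id | name  | major  
---+-------+--------
2  | Grace | History
5  | Dave  | History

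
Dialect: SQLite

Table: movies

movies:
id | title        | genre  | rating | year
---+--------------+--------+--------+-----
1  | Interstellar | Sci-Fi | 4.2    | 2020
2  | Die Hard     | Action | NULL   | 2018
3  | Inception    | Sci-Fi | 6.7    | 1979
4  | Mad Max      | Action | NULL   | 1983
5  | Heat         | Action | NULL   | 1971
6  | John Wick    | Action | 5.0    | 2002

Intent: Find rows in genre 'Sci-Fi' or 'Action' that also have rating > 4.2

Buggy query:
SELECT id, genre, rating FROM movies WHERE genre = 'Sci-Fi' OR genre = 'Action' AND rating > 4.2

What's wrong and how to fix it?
Bug: AND binds tighter than OR, so this parses as genre = 'Sci-Fi' OR (genre = 'Action' AND rating > 4.2)

Fix: Group the OR with parentheses (or use IN), then AND the threshold

Corrected query:
SELECT id, genre, rating FROM movies WHERE (genre = 'Sci-Fi' OR genre = 'Action') AND rating > 4.2

Result:
id | genre  | rating
---+--------+-------
3  | Sci-Fi | 6.7   
6  | Action | 5     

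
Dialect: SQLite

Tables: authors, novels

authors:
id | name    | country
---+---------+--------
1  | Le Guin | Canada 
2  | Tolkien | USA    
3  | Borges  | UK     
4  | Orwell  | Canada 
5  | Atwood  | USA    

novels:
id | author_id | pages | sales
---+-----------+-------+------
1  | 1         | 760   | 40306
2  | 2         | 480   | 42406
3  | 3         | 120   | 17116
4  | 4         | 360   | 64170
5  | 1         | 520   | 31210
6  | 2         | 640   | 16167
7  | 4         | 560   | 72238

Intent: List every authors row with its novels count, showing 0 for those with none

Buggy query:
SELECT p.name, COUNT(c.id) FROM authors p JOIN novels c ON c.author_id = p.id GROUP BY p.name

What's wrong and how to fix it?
Bug: INNER JOIN drops authors rows that have no matching novels rows

Fix: Switch to LEFT JOIN to retain unmatched parent rows

Corrected query:
SELECT p.name, COUNT(c.id) FROM authors p LEFT JOIN novels c ON c.author_id = p.id GROUP BY p.name

Result:
name    | COUNT(c.id)
--------+------------
Atwood  | 0          
Borges  | 1          
Le Guin | 2          
Orwell  | 2          
Tolkien | 2          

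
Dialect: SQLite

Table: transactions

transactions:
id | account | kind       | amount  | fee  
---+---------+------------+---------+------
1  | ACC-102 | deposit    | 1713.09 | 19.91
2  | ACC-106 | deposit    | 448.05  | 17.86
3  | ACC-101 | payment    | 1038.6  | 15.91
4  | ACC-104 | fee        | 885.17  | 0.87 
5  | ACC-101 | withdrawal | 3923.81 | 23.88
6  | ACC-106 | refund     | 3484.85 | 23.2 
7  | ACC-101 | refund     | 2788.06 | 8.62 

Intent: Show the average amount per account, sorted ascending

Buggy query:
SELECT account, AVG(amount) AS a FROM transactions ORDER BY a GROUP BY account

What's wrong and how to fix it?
Bug: GROUP BY must precede ORDER BY

Fix: Reorder: SELECT … FROM … GROUP BY … ORDER BY …

Corrected query:
SELECT account, AVG(amount) AS a FROM transactions GROUP BY account ORDER BY a

Result:
account | a      
--------+--------
ACC-104 | 885.17 
ACC-102 | 1713.09
ACC-106 | 1966.45
ACC-101 | 2583.49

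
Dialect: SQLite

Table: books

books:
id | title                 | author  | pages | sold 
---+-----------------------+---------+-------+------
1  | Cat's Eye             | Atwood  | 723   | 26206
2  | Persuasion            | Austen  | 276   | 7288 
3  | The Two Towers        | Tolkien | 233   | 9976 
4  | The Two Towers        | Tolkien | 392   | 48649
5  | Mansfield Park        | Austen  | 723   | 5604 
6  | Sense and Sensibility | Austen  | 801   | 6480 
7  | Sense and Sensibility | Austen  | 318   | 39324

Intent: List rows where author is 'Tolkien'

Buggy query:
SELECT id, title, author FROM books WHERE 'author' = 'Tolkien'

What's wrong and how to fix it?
Bug: Single quotes denote string literals in SQL; the column name is being compared as a constant string

Fix: Reference the column as author without single quotes

Corrected query:
SELECT id, title, author FROM books WHERE author = 'Tolkien'

Result:
id | title          | author 
---+----------------+--------
3  | The Two Towers | Tolkien
4  | The Two Towers | Tolkien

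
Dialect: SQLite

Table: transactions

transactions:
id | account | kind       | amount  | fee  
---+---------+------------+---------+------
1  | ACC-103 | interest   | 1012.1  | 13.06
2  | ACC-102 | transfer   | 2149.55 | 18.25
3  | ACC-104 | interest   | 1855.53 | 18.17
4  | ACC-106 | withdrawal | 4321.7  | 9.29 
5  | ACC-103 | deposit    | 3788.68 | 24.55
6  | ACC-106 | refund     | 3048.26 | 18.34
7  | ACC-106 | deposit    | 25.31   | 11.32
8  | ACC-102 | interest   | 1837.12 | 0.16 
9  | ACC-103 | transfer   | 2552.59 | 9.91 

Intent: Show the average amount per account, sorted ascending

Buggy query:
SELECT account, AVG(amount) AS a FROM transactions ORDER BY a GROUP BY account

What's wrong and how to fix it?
Bug: GROUP BY must precede ORDER BY

Fix: Move ORDER BY to the end, after GROUP BY

Corrected query:
SELECT account, AVG(amount) AS a FROM transactions GROUP BY account ORDER BY a

Result:
account | a          
--------+------------
ACC-104 | 1855.53    
ACC-102 | 1993.335   
ACC-103 | 2451.123333
ACC-106 | 2465.09    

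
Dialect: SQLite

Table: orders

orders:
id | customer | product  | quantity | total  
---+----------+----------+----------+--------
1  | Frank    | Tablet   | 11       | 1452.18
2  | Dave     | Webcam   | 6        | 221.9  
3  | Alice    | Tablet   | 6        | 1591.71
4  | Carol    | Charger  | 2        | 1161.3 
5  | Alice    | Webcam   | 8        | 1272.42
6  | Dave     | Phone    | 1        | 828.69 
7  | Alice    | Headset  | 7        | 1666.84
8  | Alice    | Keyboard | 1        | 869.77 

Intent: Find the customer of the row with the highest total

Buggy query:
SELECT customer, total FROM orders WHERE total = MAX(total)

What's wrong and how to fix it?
Bug: WHERE is evaluated per row; an aggregate over the whole table isn't defined there

Fix: Use a subquery: WHERE total = (SELECT MAX(total) FROM orders)

Corrected query:
SELECT customer, total FROM orders WHERE total = (SELECT MAX(total) FROM orders)

Result:
customer | total  
---------+--------
Alice    | 1666.84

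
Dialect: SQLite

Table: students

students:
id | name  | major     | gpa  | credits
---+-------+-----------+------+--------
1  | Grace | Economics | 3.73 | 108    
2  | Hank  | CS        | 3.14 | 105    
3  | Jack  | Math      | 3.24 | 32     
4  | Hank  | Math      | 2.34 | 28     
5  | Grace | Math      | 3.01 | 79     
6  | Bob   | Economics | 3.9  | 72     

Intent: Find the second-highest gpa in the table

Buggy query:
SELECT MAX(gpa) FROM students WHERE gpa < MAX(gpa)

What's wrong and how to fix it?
Bug: MAX(gpa) on the right of the comparison is an aggregate-in-WHERE error

Fix: Put the inner MAX in a scalar subquery

Corrected query:
SELECT MAX(gpa) FROM students WHERE gpa < (SELECT MAX(gpa) FROM students)

Result:
MAX(gpa)
--------
3.73    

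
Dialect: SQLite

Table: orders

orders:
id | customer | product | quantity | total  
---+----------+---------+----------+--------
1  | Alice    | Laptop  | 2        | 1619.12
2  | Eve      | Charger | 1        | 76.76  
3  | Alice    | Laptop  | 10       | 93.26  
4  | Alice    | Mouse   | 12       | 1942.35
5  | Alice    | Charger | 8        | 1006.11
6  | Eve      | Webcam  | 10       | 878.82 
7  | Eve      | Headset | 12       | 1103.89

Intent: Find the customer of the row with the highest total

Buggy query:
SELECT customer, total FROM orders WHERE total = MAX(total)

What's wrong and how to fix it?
Bug: MAX(total) is an aggregate and cannot be used directly in WHERE

Fix: Wrap MAX in a scalar subquery so WHERE compares against a single value

Corrected query:
SELECT customer, total FROM orders WHERE total = (SELECT MAX(total) FROM orders)

Result:
customer | total  
---------+--------
Alice    | 1942.35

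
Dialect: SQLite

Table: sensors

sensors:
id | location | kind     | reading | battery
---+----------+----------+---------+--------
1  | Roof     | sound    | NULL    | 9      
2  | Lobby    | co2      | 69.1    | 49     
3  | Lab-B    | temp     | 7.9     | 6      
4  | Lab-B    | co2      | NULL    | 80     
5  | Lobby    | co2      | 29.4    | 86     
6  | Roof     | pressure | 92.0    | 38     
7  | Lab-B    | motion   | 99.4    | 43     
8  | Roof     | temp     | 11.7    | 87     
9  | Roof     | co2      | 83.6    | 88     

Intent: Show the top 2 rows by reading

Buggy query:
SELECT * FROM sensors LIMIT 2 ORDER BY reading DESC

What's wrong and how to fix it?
Bug: ORDER BY cannot follow LIMIT; LIMIT is the final clause

Fix: Sort with ORDER BY, then apply LIMIT

Corrected query:
SELECT * FROM sensors ORDER BY reading DESC LIMIT 2

Result:
id | location | kind     | reading | battery
---+----------+----------+---------+--------
7  | Lab-B    | motion   | 99.4    | 43     
6  | Roof     | pressure | 92      | 38     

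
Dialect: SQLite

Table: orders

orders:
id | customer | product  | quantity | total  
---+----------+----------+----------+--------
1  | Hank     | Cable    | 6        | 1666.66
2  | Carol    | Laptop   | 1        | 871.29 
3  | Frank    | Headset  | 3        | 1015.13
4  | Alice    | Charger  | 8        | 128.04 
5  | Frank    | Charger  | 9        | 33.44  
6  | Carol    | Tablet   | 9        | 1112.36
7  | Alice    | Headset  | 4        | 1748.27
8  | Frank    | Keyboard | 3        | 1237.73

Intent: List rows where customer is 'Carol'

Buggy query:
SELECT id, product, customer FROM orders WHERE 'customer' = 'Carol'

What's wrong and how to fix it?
Bug: Single quotes denote string literals in SQL; the column name is being compared as a constant string

Fix: Reference the column as customer without single quotes

Corrected query:
SELECT id, product, customer FROM orders WHERE customer = 'Carol'

Result:
id | product | customer
---+---------+---------
2  | Laptop  | Carol   
6  | Tablet  | Carol   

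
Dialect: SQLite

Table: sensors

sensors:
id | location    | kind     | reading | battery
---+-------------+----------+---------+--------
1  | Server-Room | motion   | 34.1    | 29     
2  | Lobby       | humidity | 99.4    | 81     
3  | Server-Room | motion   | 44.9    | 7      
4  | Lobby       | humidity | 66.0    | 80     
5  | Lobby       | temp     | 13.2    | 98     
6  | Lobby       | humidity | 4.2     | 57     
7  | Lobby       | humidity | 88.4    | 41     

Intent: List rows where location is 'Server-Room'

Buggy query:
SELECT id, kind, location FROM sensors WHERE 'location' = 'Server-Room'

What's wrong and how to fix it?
Bug: Single quotes denote string literals in SQL; the column name is being compared as a constant string

Fix: Reference the column as location without single quotes

Corrected query:
SELECT id, kind, location FROM sensors WHERE location = 'Server-Room'

Result:
id | kind   | location   
---+--------+------------
1  | motion | Server-Room
3  | motion | Server-Room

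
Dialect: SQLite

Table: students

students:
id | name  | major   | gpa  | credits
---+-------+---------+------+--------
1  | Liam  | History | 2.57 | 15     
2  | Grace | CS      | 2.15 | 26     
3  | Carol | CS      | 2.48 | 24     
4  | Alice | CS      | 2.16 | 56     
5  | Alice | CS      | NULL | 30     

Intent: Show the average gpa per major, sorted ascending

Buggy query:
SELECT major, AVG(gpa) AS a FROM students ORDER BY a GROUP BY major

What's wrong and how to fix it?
Bug: GROUP BY must precede ORDER BY

Fix: Reorder: SELECT … FROM … GROUP BY … ORDER BY …

Corrected query:
SELECT major, AVG(gpa) AS a FROM students GROUP BY major ORDER BY a

Result:
major   | a       
--------+---------
CS      | 2.263333
History | 2.57    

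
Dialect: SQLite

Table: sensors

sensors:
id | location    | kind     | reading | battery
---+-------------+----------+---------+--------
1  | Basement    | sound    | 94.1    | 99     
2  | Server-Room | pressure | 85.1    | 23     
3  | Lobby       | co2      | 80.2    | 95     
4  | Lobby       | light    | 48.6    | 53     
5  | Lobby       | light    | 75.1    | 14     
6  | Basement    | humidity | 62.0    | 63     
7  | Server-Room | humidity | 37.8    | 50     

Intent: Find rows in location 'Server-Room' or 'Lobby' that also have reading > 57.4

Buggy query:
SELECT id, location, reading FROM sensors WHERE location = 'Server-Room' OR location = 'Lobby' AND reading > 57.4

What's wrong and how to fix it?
Bug: Without parentheses, AND is evaluated before OR, so the reading filter only applies to the 'Lobby' branch

Fix: Add parentheses around the OR so the AND applies to both alternatives

Corrected query:
SELECT id, location, reading FROM sensors WHERE (location = 'Server-Room' OR location = 'Lobby') AND reading > 57.4

Result:
id | location    | reading
---+-------------+--------
2  | Server-Room | 85.1   
3  | Lobby       | 80.2   
5  | Lobby       | 75.1   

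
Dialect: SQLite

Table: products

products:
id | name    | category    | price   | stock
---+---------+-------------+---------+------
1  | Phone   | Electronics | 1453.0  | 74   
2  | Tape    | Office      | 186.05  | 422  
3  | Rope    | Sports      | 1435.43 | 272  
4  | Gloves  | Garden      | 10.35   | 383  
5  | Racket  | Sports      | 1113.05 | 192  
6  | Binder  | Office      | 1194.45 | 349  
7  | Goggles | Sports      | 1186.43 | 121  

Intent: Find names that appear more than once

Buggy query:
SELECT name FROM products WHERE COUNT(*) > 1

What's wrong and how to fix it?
Bug: COUNT(*) is an aggregate and cannot be used in WHERE

Fix: GROUP BY name, then filter groups with HAVING COUNT(*) > 1

Corrected query:
SELECT name FROM products GROUP BY name HAVING COUNT(*) > 1

Result:
(no rows)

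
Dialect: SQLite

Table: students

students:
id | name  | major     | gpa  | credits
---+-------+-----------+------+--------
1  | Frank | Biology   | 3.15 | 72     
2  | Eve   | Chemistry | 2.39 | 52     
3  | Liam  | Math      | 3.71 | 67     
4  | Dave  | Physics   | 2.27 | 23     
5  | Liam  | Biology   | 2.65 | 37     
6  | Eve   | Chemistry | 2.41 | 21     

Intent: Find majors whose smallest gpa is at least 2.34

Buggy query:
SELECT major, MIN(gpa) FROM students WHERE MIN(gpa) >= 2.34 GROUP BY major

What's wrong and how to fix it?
Bug: Aggregates like MIN are computed per group after WHERE runs

Fix: Use HAVING for the per-group MIN condition

Corrected query:
SELECT major, MIN(gpa) FROM students GROUP BY major HAVING MIN(gpa) >= 2.34

Result:
major     | MIN(gpa)
----------+---------
Biology   | 2.65    
Chemistry | 2.39    
Math      | 3.71    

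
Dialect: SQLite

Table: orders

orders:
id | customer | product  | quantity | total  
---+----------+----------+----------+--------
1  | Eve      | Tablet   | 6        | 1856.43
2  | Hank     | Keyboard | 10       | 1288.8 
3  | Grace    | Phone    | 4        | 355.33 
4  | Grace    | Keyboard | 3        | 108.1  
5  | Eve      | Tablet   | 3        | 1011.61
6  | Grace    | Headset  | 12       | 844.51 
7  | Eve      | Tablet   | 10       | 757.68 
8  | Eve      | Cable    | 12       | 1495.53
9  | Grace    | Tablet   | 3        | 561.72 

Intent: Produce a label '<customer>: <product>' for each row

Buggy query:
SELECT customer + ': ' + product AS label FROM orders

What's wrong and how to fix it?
Bug: SQLite uses || for string concatenation; + coerces text to numbers (yielding 0)

Fix: Use the || operator for string concatenation

Corrected query:
SELECT customer || ': ' || product AS label FROM orders

Result:
label          
---------------
Eve: Tablet    
Hank: Keyboard 
Grace: Phone   
Grace: Keyboard
Eve: Tablet    
Grace: Headset 
Eve: Tablet    
Eve: Cable     
Grace: Tablet  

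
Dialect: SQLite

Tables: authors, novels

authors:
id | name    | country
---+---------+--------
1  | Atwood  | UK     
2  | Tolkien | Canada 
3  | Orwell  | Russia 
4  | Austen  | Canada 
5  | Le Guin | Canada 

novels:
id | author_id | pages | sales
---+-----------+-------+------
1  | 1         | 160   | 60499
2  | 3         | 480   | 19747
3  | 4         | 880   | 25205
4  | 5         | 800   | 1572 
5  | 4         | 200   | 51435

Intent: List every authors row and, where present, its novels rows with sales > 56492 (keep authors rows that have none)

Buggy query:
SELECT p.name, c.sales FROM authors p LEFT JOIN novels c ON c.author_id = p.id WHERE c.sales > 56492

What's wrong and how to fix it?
Bug: A WHERE condition on the right-hand table after LEFT JOIN drops unmatched parents

Fix: Put 'c.sales > 56492' in the JOIN's ON clause instead of WHERE

Corrected query:
SELECT p.name, c.sales FROM authors p LEFT JOIN novels c ON c.author_id = p.id AND c.sales > 56492

Result:
name    | sales
--------+------
Atwood  | 60499
Tolkien | NULL 
Orwell  | NULL 
Austen  | NULL 
Le Guin | NULL 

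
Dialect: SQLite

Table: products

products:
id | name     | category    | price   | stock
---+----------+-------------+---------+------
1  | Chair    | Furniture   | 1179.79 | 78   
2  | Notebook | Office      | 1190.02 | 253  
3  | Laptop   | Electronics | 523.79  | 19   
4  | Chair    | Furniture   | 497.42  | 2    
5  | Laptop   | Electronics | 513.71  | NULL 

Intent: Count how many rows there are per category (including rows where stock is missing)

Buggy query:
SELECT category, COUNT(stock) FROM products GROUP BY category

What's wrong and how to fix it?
Bug: COUNT(column) counts non-NULL values only; rows with NULL stock aren't counted

Fix: Replace COUNT(stock) with COUNT(*)

Corrected query:
SELECT category, COUNT(*) FROM products GROUP BY category

Result:
category    | COUNT(*)
------------+---------
Electronics | 2       
Furniture   | 2       
Office      | 1       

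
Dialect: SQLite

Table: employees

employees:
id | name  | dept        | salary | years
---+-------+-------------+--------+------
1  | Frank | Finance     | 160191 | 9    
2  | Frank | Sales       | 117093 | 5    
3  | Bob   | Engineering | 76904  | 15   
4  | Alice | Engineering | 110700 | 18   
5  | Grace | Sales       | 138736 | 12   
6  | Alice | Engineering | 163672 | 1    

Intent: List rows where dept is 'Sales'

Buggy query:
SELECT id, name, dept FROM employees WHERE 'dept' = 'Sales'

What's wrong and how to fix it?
Bug: 'dept' in single quotes is a string literal, not the column; the comparison is literal-vs-literal and never true

Fix: Reference the column as dept without single quotes

Corrected query:
SELECT id, name, dept FROM employees WHERE dept = 'Sales'

Result:
id | name  | dept 
---+-------+------
2  | Frank | Sales
5  | Grace | Sales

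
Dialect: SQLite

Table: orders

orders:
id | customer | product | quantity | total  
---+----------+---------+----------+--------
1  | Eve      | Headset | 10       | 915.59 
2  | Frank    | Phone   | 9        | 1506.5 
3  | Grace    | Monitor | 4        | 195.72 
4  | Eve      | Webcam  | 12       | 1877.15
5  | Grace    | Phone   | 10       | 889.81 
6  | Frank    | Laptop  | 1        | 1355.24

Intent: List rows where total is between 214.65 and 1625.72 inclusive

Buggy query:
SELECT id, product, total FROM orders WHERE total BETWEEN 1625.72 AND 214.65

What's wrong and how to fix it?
Bug: The bounds are reversed; BETWEEN a AND b requires a <= b to match anything

Fix: Swap the bounds so the smaller value comes first

Corrected query:
SELECT id, product, total FROM orders WHERE total BETWEEN 214.65 AND 1625.72

Result:
id | product | total  
---+---------+--------
1  | Headset | 915.59 
2  | Phone   | 1506.5 
5  | Phone   | 889.81 
6  | Laptop  | 1355.24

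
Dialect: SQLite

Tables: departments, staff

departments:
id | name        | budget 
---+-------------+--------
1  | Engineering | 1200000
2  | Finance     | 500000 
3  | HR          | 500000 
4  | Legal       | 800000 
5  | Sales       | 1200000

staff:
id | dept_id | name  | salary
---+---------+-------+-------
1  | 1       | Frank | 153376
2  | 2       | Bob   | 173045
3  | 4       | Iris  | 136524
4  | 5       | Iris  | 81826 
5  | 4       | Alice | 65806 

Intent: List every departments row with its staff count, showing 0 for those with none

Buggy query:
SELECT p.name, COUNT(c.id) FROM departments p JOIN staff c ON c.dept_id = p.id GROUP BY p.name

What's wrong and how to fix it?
Bug: An inner join excludes parents with zero children

Fix: Switch to LEFT JOIN to retain unmatched parent rows

Corrected query:
SELECT p.name, COUNT(c.id) FROM departments p LEFT JOIN staff c ON c.dept_id = p.id GROUP BY p.name

Result:
name        | COUNT(c.id)
------------+------------
Engineering | 1          
Finance     | 1          
HR          | 0          
Legal       | 2          
Sales       | 1          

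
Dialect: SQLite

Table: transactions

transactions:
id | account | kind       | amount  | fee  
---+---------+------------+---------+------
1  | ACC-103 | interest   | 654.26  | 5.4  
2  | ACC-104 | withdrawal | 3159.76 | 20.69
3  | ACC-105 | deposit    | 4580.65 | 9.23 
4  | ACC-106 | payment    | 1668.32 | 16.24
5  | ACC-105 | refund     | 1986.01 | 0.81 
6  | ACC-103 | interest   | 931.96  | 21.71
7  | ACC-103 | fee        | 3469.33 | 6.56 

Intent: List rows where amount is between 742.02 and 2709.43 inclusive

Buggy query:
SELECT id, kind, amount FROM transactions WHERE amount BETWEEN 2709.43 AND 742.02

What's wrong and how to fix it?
Bug: BETWEEN expects the lower bound first; with 2709.43 AND 742.02 the range is empty

Fix: Swap the bounds so the smaller value comes first

Corrected query:
SELECT id, kind, amount FROM transactions WHERE amount BETWEEN 742.02 AND 2709.43

Result:
id | kind     | amount 
---+----------+--------
4  | payment  | 1668.32
5  | refund   | 1986.01
6  | interest | 931.96 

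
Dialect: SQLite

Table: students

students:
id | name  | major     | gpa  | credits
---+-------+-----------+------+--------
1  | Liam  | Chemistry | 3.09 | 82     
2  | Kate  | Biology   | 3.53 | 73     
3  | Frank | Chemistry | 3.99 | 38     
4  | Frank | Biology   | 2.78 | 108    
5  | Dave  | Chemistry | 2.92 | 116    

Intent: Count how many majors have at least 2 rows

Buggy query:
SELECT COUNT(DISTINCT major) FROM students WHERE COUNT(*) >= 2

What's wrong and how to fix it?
Bug: COUNT(*) cannot appear in WHERE; the per-group count doesn't exist yet

Fix: Use a subquery that GROUPs and filters with HAVING, then count its rows

Corrected query:
SELECT COUNT(*) FROM (SELECT major FROM students GROUP BY major HAVING COUNT(*) >= 2)

Result:
COUNT(*)
--------
2       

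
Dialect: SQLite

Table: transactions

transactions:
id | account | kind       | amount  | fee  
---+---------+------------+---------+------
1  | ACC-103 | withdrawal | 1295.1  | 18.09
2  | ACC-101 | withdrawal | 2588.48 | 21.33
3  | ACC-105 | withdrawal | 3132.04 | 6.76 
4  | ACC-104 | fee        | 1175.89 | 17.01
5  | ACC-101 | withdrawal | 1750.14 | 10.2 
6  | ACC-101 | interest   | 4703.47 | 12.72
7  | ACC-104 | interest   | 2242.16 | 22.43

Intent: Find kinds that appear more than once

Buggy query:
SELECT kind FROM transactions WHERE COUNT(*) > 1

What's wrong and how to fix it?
Bug: WHERE can't reference COUNT(*); aggregates are computed after WHERE

Fix: Group first, then use HAVING for the count condition

Corrected query:
SELECT kind FROM transactions GROUP BY kind HAVING COUNT(*) > 1

Result:
kind      
----------
interest  
withdrawal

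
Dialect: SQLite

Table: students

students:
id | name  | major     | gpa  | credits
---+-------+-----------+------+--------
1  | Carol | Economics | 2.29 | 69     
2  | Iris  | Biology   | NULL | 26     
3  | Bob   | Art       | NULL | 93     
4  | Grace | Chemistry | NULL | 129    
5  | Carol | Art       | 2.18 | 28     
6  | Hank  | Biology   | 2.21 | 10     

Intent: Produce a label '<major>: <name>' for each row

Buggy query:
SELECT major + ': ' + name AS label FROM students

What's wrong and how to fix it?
Bug: SQLite uses || for string concatenation; + coerces text to numbers (yielding 0)

Fix: Replace + with || to concatenate text

Corrected query:
SELECT major || ': ' || name AS label FROM students

Result:
label           
----------------
Economics: Carol
Biology: Iris   
Art: Bob        
Chemistry: Grace
Art: Carol      
Biology: Hank   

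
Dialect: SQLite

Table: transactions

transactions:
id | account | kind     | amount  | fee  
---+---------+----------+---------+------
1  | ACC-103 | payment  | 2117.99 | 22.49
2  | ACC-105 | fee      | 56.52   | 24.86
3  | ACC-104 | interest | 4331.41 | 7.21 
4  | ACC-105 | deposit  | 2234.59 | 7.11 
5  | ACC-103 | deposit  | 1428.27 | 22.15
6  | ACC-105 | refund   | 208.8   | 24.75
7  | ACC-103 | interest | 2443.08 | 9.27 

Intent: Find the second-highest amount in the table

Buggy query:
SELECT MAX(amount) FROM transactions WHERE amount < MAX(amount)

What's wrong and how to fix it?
Bug: MAX(amount) on the right of the comparison is an aggregate-in-WHERE error

Fix: Put the inner MAX in a scalar subquery

Corrected query:
SELECT MAX(amount) FROM transactions WHERE amount < (SELECT MAX(amount) FROM transactions)

Result:
MAX(amount)
-----------
2443.08    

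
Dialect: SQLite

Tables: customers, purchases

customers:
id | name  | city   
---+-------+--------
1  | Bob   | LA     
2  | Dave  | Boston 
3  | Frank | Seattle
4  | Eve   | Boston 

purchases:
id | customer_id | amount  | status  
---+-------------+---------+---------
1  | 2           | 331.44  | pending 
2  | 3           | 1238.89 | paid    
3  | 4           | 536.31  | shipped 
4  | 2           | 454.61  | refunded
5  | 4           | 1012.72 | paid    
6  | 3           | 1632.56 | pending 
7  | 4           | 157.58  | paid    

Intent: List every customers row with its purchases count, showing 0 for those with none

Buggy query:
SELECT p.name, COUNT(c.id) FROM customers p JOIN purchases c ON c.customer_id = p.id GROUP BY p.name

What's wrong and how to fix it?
Bug: An inner join excludes parents with zero children

Fix: Use LEFT JOIN so parents without children still appear (COUNT(c.id) gives 0)

Corrected query:
SELECT p.name, COUNT(c.id) FROM customers p LEFT JOIN purchases c ON c.customer_id = p.id GROUP BY p.name

Result:
name  | COUNT(c.id)
------+------------
Bob   | 0          
Dave  | 2          
Eve   | 3          
Frank | 2          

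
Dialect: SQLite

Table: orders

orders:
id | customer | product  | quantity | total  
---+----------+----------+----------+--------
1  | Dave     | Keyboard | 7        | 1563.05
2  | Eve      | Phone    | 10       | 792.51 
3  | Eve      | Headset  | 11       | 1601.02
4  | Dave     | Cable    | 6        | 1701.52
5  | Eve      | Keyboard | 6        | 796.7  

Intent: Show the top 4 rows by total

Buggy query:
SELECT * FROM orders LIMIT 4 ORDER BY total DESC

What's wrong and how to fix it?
Bug: LIMIT must come after ORDER BY

Fix: Sort with ORDER BY, then apply LIMIT

Corrected query:
SELECT * FROM orders ORDER BY total DESC LIMIT 4

Result:
id | customer | product  | quantity | total  
---+----------+----------+----------+--------
4  | Dave     | Cable    | 6        | 1701.52
3  | Eve      | Headset  | 11       | 1601.02
1  | Dave     | Keyboard | 7        | 1563.05
5  | Eve      | Keyboard | 6        | 796.7  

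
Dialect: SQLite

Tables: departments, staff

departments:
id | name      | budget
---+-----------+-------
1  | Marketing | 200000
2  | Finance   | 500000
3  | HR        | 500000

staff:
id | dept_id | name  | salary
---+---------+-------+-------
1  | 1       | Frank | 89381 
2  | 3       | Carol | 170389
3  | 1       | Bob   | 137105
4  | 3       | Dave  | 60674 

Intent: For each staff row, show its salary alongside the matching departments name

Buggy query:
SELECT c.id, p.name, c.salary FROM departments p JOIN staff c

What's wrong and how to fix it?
Bug: Missing join condition: each staff row is matched to all departments rows instead of just its own

Fix: Add ON c.dept_id = p.id to the JOIN

Corrected query:
SELECT c.id, p.name, c.salary FROM departments p JOIN staff c ON c.dept_id = p.id

Result:
id | name      | salary
---+-----------+-------
1  | Marketing | 89381 
2  | HR        | 170389
3  | Marketing | 137105
4  | HR        | 60674 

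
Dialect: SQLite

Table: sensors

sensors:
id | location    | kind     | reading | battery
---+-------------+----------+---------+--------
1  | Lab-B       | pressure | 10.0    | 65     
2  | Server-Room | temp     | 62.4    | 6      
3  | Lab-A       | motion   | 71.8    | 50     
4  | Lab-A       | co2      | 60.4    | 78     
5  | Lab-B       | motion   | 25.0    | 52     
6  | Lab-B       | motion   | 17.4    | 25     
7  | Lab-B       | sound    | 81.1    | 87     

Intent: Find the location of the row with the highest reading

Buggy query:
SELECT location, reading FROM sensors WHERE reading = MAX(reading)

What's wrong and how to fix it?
Bug: WHERE is evaluated per row; an aggregate over the whole table isn't defined there

Fix: Use a subquery: WHERE reading = (SELECT MAX(reading) FROM sensors)

Corrected query:
SELECT location, reading FROM sensors WHERE reading = (SELECT MAX(reading) FROM sensors)

Result:
location | reading
---------+--------
Lab-B    | 81.1   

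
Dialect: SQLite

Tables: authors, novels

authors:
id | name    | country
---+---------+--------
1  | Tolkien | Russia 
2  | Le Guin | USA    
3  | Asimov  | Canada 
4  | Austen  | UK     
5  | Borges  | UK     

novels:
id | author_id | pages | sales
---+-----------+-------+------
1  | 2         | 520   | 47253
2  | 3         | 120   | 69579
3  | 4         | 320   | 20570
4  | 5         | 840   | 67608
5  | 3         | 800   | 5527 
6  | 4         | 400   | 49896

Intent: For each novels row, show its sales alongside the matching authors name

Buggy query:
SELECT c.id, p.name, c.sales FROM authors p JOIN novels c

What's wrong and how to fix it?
Bug: Missing join condition: each novels row is matched to all authors rows instead of just its own

Fix: Add ON c.author_id = p.id to the JOIN

Corrected query:
SELECT c.id, p.name, c.sales FROM authors p JOIN novels c ON c.author_id = p.id

Result:
id | name    | sales
---+---------+------
1  | Le Guin | 47253
2  | Asimov  | 69579
3  | Austen  | 20570
4  | Borges  | 67608
5  | Asimov  | 5527 
6  | Austen  | 49896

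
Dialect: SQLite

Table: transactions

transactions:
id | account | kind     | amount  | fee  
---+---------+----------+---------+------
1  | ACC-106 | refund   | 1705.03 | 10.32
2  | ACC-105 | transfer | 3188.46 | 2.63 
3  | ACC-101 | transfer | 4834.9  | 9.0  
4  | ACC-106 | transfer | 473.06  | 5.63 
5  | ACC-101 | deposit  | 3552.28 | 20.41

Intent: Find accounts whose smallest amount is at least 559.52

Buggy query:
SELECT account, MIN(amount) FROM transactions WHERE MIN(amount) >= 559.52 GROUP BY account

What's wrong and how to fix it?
Bug: Aggregates like MIN are computed per group after WHERE runs

Fix: Replace WHERE with HAVING after the GROUP BY

Corrected query:
SELECT account, MIN(amount) FROM transactions GROUP BY account HAVING MIN(amount) >= 559.52

Result:
account | MIN(amount)
--------+------------
ACC-101 | 3552.28    
ACC-105 | 3188.46    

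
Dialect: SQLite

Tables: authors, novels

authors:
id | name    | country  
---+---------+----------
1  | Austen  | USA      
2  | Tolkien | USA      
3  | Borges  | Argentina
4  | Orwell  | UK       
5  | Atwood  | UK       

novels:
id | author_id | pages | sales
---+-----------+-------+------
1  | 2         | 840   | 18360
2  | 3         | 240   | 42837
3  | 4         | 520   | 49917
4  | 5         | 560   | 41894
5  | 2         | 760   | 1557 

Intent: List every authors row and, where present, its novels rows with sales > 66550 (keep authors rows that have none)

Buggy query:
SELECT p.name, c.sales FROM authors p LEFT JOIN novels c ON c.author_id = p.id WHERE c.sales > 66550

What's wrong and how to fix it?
Bug: Filtering c.sales in WHERE discards the NULL rows produced by LEFT JOIN, turning it into an inner join

Fix: Move the right-table condition into the ON clause so unmatched parents are kept

Corrected query:
SELECT p.name, c.sales FROM authors p LEFT JOIN novels c ON c.author_id = p.id AND c.sales > 66550

Result:
name    | sales
--------+------
Austen  | NULL 
Tolkien | NULL 
Borges  | NULL 
Orwell  | NULL 
Atwood  | NULL 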